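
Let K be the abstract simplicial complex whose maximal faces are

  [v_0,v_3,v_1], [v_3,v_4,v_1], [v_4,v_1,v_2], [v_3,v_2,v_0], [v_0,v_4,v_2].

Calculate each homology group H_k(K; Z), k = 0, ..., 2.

K has 5 vertices, 10 edges, 5 triangles.
rank ∂_0 = 0, rank ∂_1 = 4 ⇒ b_0 = 5 − 0 − 4 = 1; all invariant factors of ∂_1 are 1 so no torsion. So H_0 = Z.
rank ∂_1 = 4, rank ∂_2 = 5 ⇒ b_1 = 10 − 4 − 5 = 1; all invariant factors of ∂_2 are 1 so no torsion. So H_1 = Z.
rank ∂_2 = 5, rank ∂_3 = 0 ⇒ b_2 = 5 − 5 − 0 = 0. So H_2 = 0.

H_0 = Z,  H_1 = Z,  H_2 = 0.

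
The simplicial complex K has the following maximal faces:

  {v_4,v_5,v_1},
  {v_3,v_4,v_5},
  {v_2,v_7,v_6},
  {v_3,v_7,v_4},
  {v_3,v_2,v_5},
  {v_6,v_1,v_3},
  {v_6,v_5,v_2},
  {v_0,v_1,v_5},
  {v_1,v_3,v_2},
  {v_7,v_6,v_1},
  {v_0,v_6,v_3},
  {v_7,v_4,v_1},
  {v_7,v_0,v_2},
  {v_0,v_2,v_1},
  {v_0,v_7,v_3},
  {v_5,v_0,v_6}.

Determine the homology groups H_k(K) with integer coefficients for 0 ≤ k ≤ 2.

Fix the vertex order v_0 < v_1 < v_2 < v_3 < v_4 < v_5 < v_6 < v_7 and write every simplex with vertices in increasing order. Then dim K = 2 and the simplices of K are:

  0-simplices (8): [v_0], [v_1], [v_2], [v_3], [v_4], [v_5], [v_6], [v_7]
  1-simplices (24): (24 of them)
  2-simplices (16): (16 of them)

Hence C_0 ≅ Z^8, C_1 ≅ Z^24, C_2 ≅ Z^16.

Boundary ∂_1: C_1 → C_0 is given by ∂[p,q] = [q] − [p]. For instance
  ∂[v_3,v_4] = [v_4] − [v_3].
The resulting 8×24 matrix has rank 7, and its Smith normal form has invariant factors (1,1,1,1,1,1,1).

Boundary ∂_2: C_2 → C_1 maps a triangle to the signed sum of its edges. For instance
  ∂[v_2,v_5,v_6] = [v_5,v_6] − [v_2,v_6] + [v_2,v_5],
  ∂[v_0,v_5,v_6] = [v_5,v_6] − [v_0,v_6] + [v_0,v_5].
This gives a 24×16 integer matrix of rank 15; reducing to Smith normal form yields diagonal entries (1,1,1,1,1,1,1,1,1,1,1,1,1,1,1).

From H_k ≅ ker(∂_k) / im(∂_{k+1}) we obtain:

  H_0: rank C_0 − rank ∂_1 = 8 − 7 = 1, and the invariant factors of ∂_1 are all 1, so H_0 ≅ Z.
  H_1: rank ker ∂_1 − rank ∂_2 = (24 − 7) − 15 = 2, and the invariant factors of ∂_2 are all 1, so H_1 ≅ Z^2.
  H_2: rank ker ∂_2 − rank ∂_3 = (16 − 15) − 0 = 1, and there is no ∂_3, so H_2 ≅ Z.

As a check, the Euler characteristic is 8 − 24 + 16 = 0, which agrees with 1 − 2 + 1 = 0.

H_0 = Z,  H_1 = Z^2,  H_2 = Z.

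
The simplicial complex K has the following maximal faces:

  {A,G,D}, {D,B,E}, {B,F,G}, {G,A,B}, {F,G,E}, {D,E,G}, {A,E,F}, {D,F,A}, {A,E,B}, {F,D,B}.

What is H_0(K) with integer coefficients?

H_0 ≅ Z.

Order the vertices as A < B < D < E < F < G. Listing each simplex with vertices in this order, K has dimension 2 with simplices:

  0-simplices (6): A, B, D, E, F, G
  1-simplices (15): AB, AD, AE, AF, AG, BD, BE, BF, BG, DE, DF, DG, EF, EG, FG
  2-simplices (10): ABE, ABG, ADF, ADG, AEF, BDE, BDF, BFG, DEG, EFG

giving chain groups C_0 ≅ Z^6, C_1 ≅ Z^15, C_2 ≅ Z^10.

Boundary ∂_1: C_1 → C_0 sends each edge [p,q] (with p < q) to q − p. For instance
  ∂EF = F − E.
The resulting 6×15 matrix has rank 5, and its Smith normal form has invariant factors (1,1,1,1,1).

The boundary map ∂_2: C_2 → C_1 acts by ∂[p,q,r] = [q,r] − [p,r] + [p,q]. For instance
  ∂ADG = DG − AG + AD,
  ∂DEG = EG − DG + DE.
As a 15×10 matrix over Z this has rank 10, with invariant factors (1,1,1,1,1,1,1,1,1,2).

From H_k ≅ ker(∂_k) / im(∂_{k+1}) we obtain:

  H_0: rank C_0 − rank ∂_1 = 6 − 5 = 1, and the invariant factors of ∂_1 are all 1, so H_0 = Z.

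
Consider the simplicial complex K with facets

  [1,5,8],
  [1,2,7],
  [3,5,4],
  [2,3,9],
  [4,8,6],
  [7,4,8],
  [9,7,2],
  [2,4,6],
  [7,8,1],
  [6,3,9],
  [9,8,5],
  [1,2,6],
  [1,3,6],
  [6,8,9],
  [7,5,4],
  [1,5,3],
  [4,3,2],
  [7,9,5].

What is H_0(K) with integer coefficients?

Order the vertices as 1 < 2 < 3 < 4 < 5 < 6 < 7 < 8 < 9. Listing each simplex with vertices in this order, K has dimension 2 with simplices:

  0-simplices (9): [1], [2], [3], [4], [5], [6], [7], [8], [9]
  1-simplices (27): (27 of them)
  2-simplices (18): [1,2,6], [1,2,7], [1,3,5], [1,3,6], [1,5,8], [1,7,8], [2,3,4], [2,3,9], [2,4,6], [2,7,9], [3,4,5], [3,6,9], [4,5,7], [4,6,8], [4,7,8], [5,7,9], [5,8,9], [6,8,9]

giving chain groups C_0 ≅ Z^9, C_1 ≅ Z^27, C_2 ≅ Z^18.

The boundary map ∂_1: C_1 → C_0 sends each edge [p,q] (with p < q) to q − p. For instance
  ∂[5,9] = [9] − [5].
The 9×27 boundary matrix has rank 8 and Smith normal form diag(1,1,1,1,1,1,1,1).

The boundary map ∂_2: C_2 → C_1 maps a triangle to the signed sum of its edges. For instance
  ∂[6,8,9] = [8,9] − [6,9] + [6,8],
  ∂[1,2,7] = [2,7] − [1,7] + [1,2].
The resulting 27×18 matrix has rank 18, and its Smith normal form has invariant factors (1,1,1,1,1,1,1,1,1,1,1,1,1,1,1,1,1,2).

Reading off H_k = ker ∂_k / im ∂_{k+1}:

  H_0: rank C_0 − rank ∂_1 = 9 − 8 = 1, and the invariant factors of ∂_1 are all 1, so H_0 = Z.

(K is a triangulation of the Klein bottle.)

H_0 ≅ Z.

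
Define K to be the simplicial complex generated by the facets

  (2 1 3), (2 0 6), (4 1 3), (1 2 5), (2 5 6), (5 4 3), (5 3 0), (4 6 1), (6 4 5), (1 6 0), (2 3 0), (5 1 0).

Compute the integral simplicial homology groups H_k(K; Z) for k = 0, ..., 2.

H_0 = Z,  H_1 = Z/2,  H_2 = 0.

Fix the vertex order 0 < 1 < 2 < 3 < 4 < 5 < 6 and write every simplex with vertices in increasing order. Then dim K = 2 and the simplices of K are:

  0-simplices (7): [0], [1], [2], [3], [4], [5], [6]
  1-simplices (18): [0,1], [0,2], [0,3], [0,5], [0,6], [1,2], [1,3], [1,4], [1,5], [1,6], [2,3], [2,5], [2,6], [3,4], [3,5], [4,5], [4,6], [5,6]
  2-simplices (12): [0,1,5], [0,1,6], [0,2,3], [0,2,6], [0,3,5], [1,2,3], [1,2,5], [1,3,4], [1,4,6], [2,5,6], [3,4,5], [4,5,6]

Hence C_0 ≅ Z^7, C_1 ≅ Z^18, C_2 ≅ Z^12.

Boundary ∂_1: C_1 → C_0 is given by ∂[p,q] = [q] − [p].
The resulting 7×18 matrix has rank 6, and its Smith normal form has invariant factors (1,1,1,1,1,1).

The boundary map ∂_2: C_2 → C_1 acts by ∂[p,q,r] = [q,r] − [p,r] + [p,q]. For instance
  ∂[0,1,5] = [1,5] − [0,5] + [0,1],
  ∂[1,4,6] = [4,6] − [1,6] + [1,4].
The 18×12 boundary matrix has rank 12 and Smith normal form diag(1,1,1,1,1,1,1,1,1,1,1,2).

From H_k ≅ ker(∂_k) / im(∂_{k+1}) we obtain:

  H_0: rank C_0 − rank ∂_1 = 7 − 6 = 1, and the invariant factors of ∂_1 are all 1, so H_0 = Z.
  H_1: rank ker ∂_1 − rank ∂_2 = (18 − 6) − 12 = 0, and ∂_2 has invariant factor 2 > 1, so H_1 = Z/2.
  H_2: rank ker ∂_2 − rank ∂_3 = (12 − 12) − 0 = 0, and there is no ∂_3, so H_2 = 0.

As a check, the Euler characteristic is 7 − 18 + 12 = 1, which agrees with 1 − 0 + 0 = 1.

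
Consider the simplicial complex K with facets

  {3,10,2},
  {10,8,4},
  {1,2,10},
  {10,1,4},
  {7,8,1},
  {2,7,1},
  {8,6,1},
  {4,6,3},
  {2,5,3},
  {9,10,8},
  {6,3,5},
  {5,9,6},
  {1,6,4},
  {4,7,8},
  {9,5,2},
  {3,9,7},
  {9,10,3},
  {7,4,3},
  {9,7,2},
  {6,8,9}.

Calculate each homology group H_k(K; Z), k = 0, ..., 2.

H_0 ≅ Z,  H_1 ≅ Z ⊕ Z/2Z,  H_2 = 0.

Take the total order 1 < 2 < 3 < 4 < 5 < 6 < 7 < 8 < 9 < 10 on the vertex set. Then K (dimension 2) consists of the simplices:

  0-simplices (10): [1], [2], [3], [4], [5], [6], [7], [8], [9], [10]
  1-simplices (30): (30 of them)
  2-simplices (20): (20 of them)

Hence C_0 ≅ Z^10, C_1 ≅ Z^30, C_2 ≅ Z^20.

∂_1: C_1 → C_0 sends each edge [p,q] (with p < q) to q − p. For instance
  ∂[3,10] = [10] − [3].
This gives a 10×30 integer matrix of rank 9; reducing to Smith normal form yields diagonal entries (1,1,1,1,1,1,1,1,1).

Boundary ∂_2: C_2 → C_1 acts by ∂[p,q,r] = [q,r] − [p,r] + [p,q]. For instance
  ∂[2,5,9] = [5,9] − [2,9] + [2,5],
  ∂[1,2,10] = [2,10] − [1,10] + [1,2].
The 30×20 boundary matrix has rank 20 and Smith normal form diag(1,1,1,1,1,1,1,1,1,1,1,1,1,1,1,1,1,1,1,2).

Computing H_k = (kernel of ∂_k) / (image of ∂_{k+1}):

  H_0: rank C_0 − rank ∂_1 = 10 − 9 = 1, and the invariant factors of ∂_1 are all 1, so H_0 ≅ Z.
  H_1: rank ker ∂_1 − rank ∂_2 = (30 − 9) − 20 = 1, and ∂_2 has invariant factor 2 > 1, so H_1 ≅ Z ⊕ Z/2Z.
  H_2: rank ker ∂_2 − rank ∂_3 = (20 − 20) − 0 = 0, and there is no ∂_3, so H_2 ≅ 0.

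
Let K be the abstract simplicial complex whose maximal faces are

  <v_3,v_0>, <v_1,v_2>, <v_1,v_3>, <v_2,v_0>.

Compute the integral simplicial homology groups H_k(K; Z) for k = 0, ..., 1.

H_0 = Z,  H_1 = Z.

Take the total order v_0 < v_1 < v_2 < v_3 on the vertex set. Then K (dimension 1) consists of the simplices:

  0-simplices (4): [v_0], [v_1], [v_2], [v_3]
  1-simplices (4): [v_0,v_2], [v_0,v_3], [v_1,v_2], [v_1,v_3]

giving chain groups C_0 ≅ Z^4, C_1 ≅ Z^4.

The boundary map ∂_1: C_1 → C_0 is given by ∂[p,q] = [q] − [p]. For instance
  ∂[v_0,v_3] = [v_3] − [v_0].
As a 4×4 matrix over Z this has rank 3, with invariant factors (1,1,1).

From H_k ≅ ker(∂_k) / im(∂_{k+1}) we obtain:

  H_0: rank C_0 − rank ∂_1 = 4 − 3 = 1, and the invariant factors of ∂_1 are all 1, so H_0 ≅ Z.
  H_1: rank ker ∂_1 − rank ∂_2 = (4 − 3) − 0 = 1, and there is no ∂_2, so H_1 ≅ Z.

(K is a triangulation of the circle S^1.)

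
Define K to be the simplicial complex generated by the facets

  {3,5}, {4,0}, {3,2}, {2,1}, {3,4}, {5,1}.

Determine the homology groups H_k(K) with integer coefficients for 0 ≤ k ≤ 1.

H_0 ≅ Z,  H_1 ≅ Z.

Fix the vertex order 0 < 1 < 2 < 3 < 4 < 5 and write every simplex with vertices in increasing order. Then dim K = 1 and the simplices of K are:

  0-simplices (6): [0], [1], [2], [3], [4], [5]
  1-simplices (6): [0,4], [1,2], [1,5], [2,3], [3,4], [3,5]

giving chain groups C_0 ≅ Z^6, C_1 ≅ Z^6.

∂_1: C_1 → C_0 sends each edge [p,q] (with p < q) to q − p.
The 6×6 boundary matrix has rank 5 and Smith normal form diag(1,1,1,1,1).

Computing H_k = (kernel of ∂_k) / (image of ∂_{k+1}):

  H_0: rank C_0 − rank ∂_1 = 6 − 5 = 1, and the invariant factors of ∂_1 are all 1, so H_0 ≅ Z.
  H_1: rank ker ∂_1 − rank ∂_2 = (6 − 5) − 0 = 1, and there is no ∂_2, so H_1 ≅ Z.

As a check, the Euler characteristic is 6 − 6 = 0, which agrees with 1 − 1 = 0.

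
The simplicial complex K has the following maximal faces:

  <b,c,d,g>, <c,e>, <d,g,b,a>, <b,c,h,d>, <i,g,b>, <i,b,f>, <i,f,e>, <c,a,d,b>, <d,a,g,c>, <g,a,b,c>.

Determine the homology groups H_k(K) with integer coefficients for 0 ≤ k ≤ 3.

Fix the vertex order a < b < c < d < e < f < g < h < i and write every simplex with vertices in increasing order. Then dim K = 3 and the simplices of K are:

  0-simplices (9): a, b, c, d, e, f, g, h, i
  1-simplices (20): ab, ac, ad, ag, bc, bd, bf, bg, bh, bi, cd, ce, cg, ch, dg, dh, ef, ei, fi, gi
  2-simplices (16): abc, abd, abg, acd, acg, adg, bcd, bcg, bch, bdg, bdh, bfi, bgi, cdg, cdh, efi
  3-simplices (6): abcd, abcg, abdg, acdg, bcdg, bcdh

giving chain groups C_0 ≅ Z^9, C_1 ≅ Z^20, C_2 ≅ Z^16, C_3 ≅ Z^6.

The boundary map ∂_1: C_1 → C_0 is given by ∂[p,q] = [q] − [p]. For instance
  ∂dg = g − d.
This gives a 9×20 integer matrix of rank 8; reducing to Smith normal form yields diagonal entries (1,1,1,1,1,1,1,1).

The boundary map ∂_2: C_2 → C_1 sends each 2-simplex [p,q,r] to [q,r] − [p,r] + [p,q]. For instance
  ∂adg = dg − ag + ad,
  ∂acd = cd − ad + ac.
As a 20×16 matrix over Z this has rank 11, with invariant factors (1,1,1,1,1,1,1,1,1,1,1).

The boundary map ∂_3: C_3 → C_2 sends each 3-simplex σ to the alternating sum Σ_i (−1)^i (σ with its i-th vertex removed). For instance
  ∂bcdh = cdh − bdh + bch − bcd,
  ∂acdg = cdg − adg + acg − acd.
The resulting 16×6 matrix has rank 5, and its Smith normal form has invariant factors (1,1,1,1,1).

Now H_k = ker ∂_k / im ∂_{k+1}, so:

  H_0: rank C_0 − rank ∂_1 = 9 − 8 = 1, and the invariant factors of ∂_1 are all 1, so H_0 = Z.
  H_1: rank ker ∂_1 − rank ∂_2 = (20 − 8) − 11 = 1, and the invariant factors of ∂_2 are all 1, so H_1 = Z.
  H_2: rank ker ∂_2 − rank ∂_3 = (16 − 11) − 5 = 0, and the invariant factors of ∂_3 are all 1, so H_2 = 0.
  H_3: rank ker ∂_3 − rank ∂_4 = (6 − 5) − 0 = 1, and there is no ∂_4, so H_3 = Z.

H_0 = Z,  H_1 = Z,  H_2 = 0,  H_3 = Z.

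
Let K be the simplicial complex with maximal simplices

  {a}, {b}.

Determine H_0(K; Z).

We work with the vertex ordering a < b. The simplices of K, each written with vertices in increasing order, are:

  0-simplices (2): a, b

so the chain groups are C_0 ≅ Z^2.

Computing H_k = (kernel of ∂_k) / (image of ∂_{k+1}):

  H_0: rank C_0 − rank ∂_1 = 2 − 0 = 2, and there is no ∂_1, so H_0 = Z^2.

(K is a triangulation of a set of 2 points.)

H_0 ≅ Z^2.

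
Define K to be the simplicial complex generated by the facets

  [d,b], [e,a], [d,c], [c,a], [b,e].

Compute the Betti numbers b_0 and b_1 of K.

b_0 = 1, b_1 = 1.

Take the total order a < b < c < d < e on the vertex set. Then K (dimension 1) consists of the simplices:

  0-simplices (5): a, b, c, d, e
  1-simplices (5): ac, ae, bd, be, cd

Hence C_0 ≅ Z^5, C_1 ≅ Z^5.

∂_1: C_1 → C_0 maps an edge to its endpoints' difference, ∂[p,q] = q − p.
The 5×5 boundary matrix has rank 4 and Smith normal form diag(1,1,1,1).

Computing H_k = (kernel of ∂_k) / (image of ∂_{k+1}):

  H_0: rank C_0 − rank ∂_1 = 5 − 4 = 1, and the invariant factors of ∂_1 are all 1, so H_0 = Z.
  H_1: rank ker ∂_1 − rank ∂_2 = (5 − 4) − 0 = 1, and there is no ∂_2, so H_1 = Z.

As a check, the Euler characteristic is 5 − 5 = 0, which agrees with 1 − 1 = 0.
(K is a triangulation of the circle S^1.)

Hence the Betti numbers are b_0 = 1, b_1 = 1.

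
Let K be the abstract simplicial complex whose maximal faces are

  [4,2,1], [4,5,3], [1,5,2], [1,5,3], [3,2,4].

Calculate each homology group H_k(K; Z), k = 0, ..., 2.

Order the vertices as 1 < 2 < 3 < 4 < 5. Listing each simplex with vertices in this order, K has dimension 2 with simplices:

  0-simplices (5): [1], [2], [3], [4], [5]
  1-simplices (10): [1,2], [1,3], [1,4], [1,5], [2,3], [2,4], [2,5], [3,4], [3,5], [4,5]
  2-simplices (5): [1,2,4], [1,2,5], [1,3,5], [2,3,4], [3,4,5]

so the chain groups are C_0 ≅ Z^5, C_1 ≅ Z^10, C_2 ≅ Z^5.

∂_1: C_1 → C_0 maps an edge to its endpoints' difference, ∂[p,q] = q − p. For instance
  ∂[4,5] = [5] − [4].
This gives a 5×10 integer matrix of rank 4; reducing to Smith normal form yields diagonal entries (1,1,1,1).

The boundary map ∂_2: C_2 → C_1 acts by ∂[p,q,r] = [q,r] − [p,r] + [p,q]. For instance
  ∂[1,3,5] = [3,5] − [1,5] + [1,3],
  ∂[1,2,5] = [2,5] − [1,5] + [1,2].
This gives a 10×5 integer matrix of rank 5; reducing to Smith normal form yields diagonal entries (1,1,1,1,1).

Reading off H_k = ker ∂_k / im ∂_{k+1}:

  H_0: rank C_0 − rank ∂_1 = 5 − 4 = 1, and the invariant factors of ∂_1 are all 1, so H_0 = Z.
  H_1: rank ker ∂_1 − rank ∂_2 = (10 − 4) − 5 = 1, and the invariant factors of ∂_2 are all 1, so H_1 = Z.
  H_2: rank ker ∂_2 − rank ∂_3 = (5 − 5) − 0 = 0, and there is no ∂_3, so H_2 = 0.

As a check, the Euler characteristic is 5 − 10 + 5 = 0, which agrees with 1 − 1 + 0 = 0.

H_0 = Z,  H_1 = Z,  H_2 = 0.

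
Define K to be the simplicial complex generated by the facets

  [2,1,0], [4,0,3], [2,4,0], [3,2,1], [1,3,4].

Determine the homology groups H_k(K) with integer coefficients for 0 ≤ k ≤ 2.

Take the total order 0 < 1 < 2 < 3 < 4 on the vertex set. Then K (dimension 2) consists of the simplices:

  0-simplices (5): [0], [1], [2], [3], [4]
  1-simplices (10): [0,1], [0,2], [0,3], [0,4], [1,2], [1,3], [1,4], [2,3], [2,4], [3,4]
  2-simplices (5): [0,1,2], [0,2,4], [0,3,4], [1,2,3], [1,3,4]

Hence C_0 ≅ Z^5, C_1 ≅ Z^10, C_2 ≅ Z^5.

The boundary map ∂_1: C_1 → C_0 sends each edge [p,q] (with p < q) to q − p.
The 5×10 boundary matrix has rank 4 and Smith normal form diag(1,1,1,1).

∂_2: C_2 → C_1 maps a triangle to the signed sum of its edges. For instance
  ∂[0,2,4] = [2,4] − [0,4] + [0,2],
  ∂[0,1,2] = [1,2] − [0,2] + [0,1].
As a 10×5 matrix over Z this has rank 5, with invariant factors (1,1,1,1,1).

Reading off H_k = ker ∂_k / im ∂_{k+1}:

  H_0: rank C_0 − rank ∂_1 = 5 − 4 = 1, and the invariant factors of ∂_1 are all 1, so H_0 = Z.
  H_1: rank ker ∂_1 − rank ∂_2 = (10 − 4) − 5 = 1, and the invariant factors of ∂_2 are all 1, so H_1 = Z.
  H_2: rank ker ∂_2 − rank ∂_3 = (5 − 5) − 0 = 0, and there is no ∂_3, so H_2 = 0.

H_0 = Z,  H_1 = Z,  H_2 = 0.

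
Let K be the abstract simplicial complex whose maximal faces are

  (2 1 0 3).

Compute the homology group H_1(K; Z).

Order the vertices as 0 < 1 < 2 < 3. Listing each simplex with vertices in this order, K has dimension 3 with simplices:

  0-simplices (4): [0], [1], [2], [3]
  1-simplices (6): [0,1], [0,2], [0,3], [1,2], [1,3], [2,3]
  2-simplices (4): [0,1,2], [0,1,3], [0,2,3], [1,2,3]
  3-simplices (1): [0,1,2,3]

Hence C_0 ≅ Z^4, C_1 ≅ Z^6, C_2 ≅ Z^4, C_3 ≅ Z^1.

∂_1: C_1 → C_0 maps an edge to its endpoints' difference, ∂[p,q] = q − p.
The 4×6 boundary matrix has rank 3 and Smith normal form diag(1,1,1).

The boundary map ∂_2: C_2 → C_1 sends each 2-simplex [p,q,r] to [q,r] − [p,r] + [p,q]. For instance
  ∂[0,2,3] = [2,3] − [0,3] + [0,2],
  ∂[1,2,3] = [2,3] − [1,3] + [1,2].
This gives a 6×4 integer matrix of rank 3; reducing to Smith normal form yields diagonal entries (1,1,1).

The boundary map ∂_3: C_3 → C_2 sends each 3-simplex σ to the alternating sum Σ_i (−1)^i (σ with its i-th vertex removed). For instance
  ∂[0,1,2,3] = [1,2,3] − [0,2,3] + [0,1,3] − [0,1,2].
The resulting 4×1 matrix has rank 1, and its Smith normal form has invariant factors (1).

From H_k ≅ ker(∂_k) / im(∂_{k+1}) we obtain:

  H_1: rank ker ∂_1 − rank ∂_2 = (6 − 3) − 3 = 0, and the invariant factors of ∂_2 are all 1, so H_1 = 0.

(K is a triangulation of the 3-simplex.)

H_1 = 0.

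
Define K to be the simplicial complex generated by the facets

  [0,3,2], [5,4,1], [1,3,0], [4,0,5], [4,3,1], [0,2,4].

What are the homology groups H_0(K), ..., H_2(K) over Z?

Order the vertices as 0 < 1 < 2 < 3 < 4 < 5. Listing each simplex with vertices in this order, K has dimension 2 with simplices:

  0-simplices (6): [0], [1], [2], [3], [4], [5]
  1-simplices (12): [0,1], [0,2], [0,3], [0,4], [0,5], [1,3], [1,4], [1,5], [2,3], [2,4], [3,4], [4,5]
  2-simplices (6): [0,1,3], [0,2,3], [0,2,4], [0,4,5], [1,3,4], [1,4,5]

Hence C_0 ≅ Z^6, C_1 ≅ Z^12, C_2 ≅ Z^6.

Boundary ∂_1: C_1 → C_0 sends each edge [p,q] (with p < q) to q − p. For instance
  ∂[2,4] = [4] − [2].
The resulting 6×12 matrix has rank 5, and its Smith normal form has invariant factors (1,1,1,1,1).

The boundary map ∂_2: C_2 → C_1 acts by ∂[p,q,r] = [q,r] − [p,r] + [p,q]. For instance
  ∂[0,4,5] = [4,5] − [0,5] + [0,4],
  ∂[0,2,4] = [2,4] − [0,4] + [0,2].
This gives a 12×6 integer matrix of rank 6; reducing to Smith normal form yields diagonal entries (1,1,1,1,1,1).

From H_k ≅ ker(∂_k) / im(∂_{k+1}) we obtain:

  H_0: rank C_0 − rank ∂_1 = 6 − 5 = 1, and the invariant factors of ∂_1 are all 1, so H_0 ≅ Z.
  H_1: rank ker ∂_1 − rank ∂_2 = (12 − 5) − 6 = 1, and the invariant factors of ∂_2 are all 1, so H_1 ≅ Z.
  H_2: rank ker ∂_2 − rank ∂_3 = (6 − 6) − 0 = 0, and there is no ∂_3, so H_2 ≅ 0.

H_0 = Z,  H_1 = Z,  H_2 = 0.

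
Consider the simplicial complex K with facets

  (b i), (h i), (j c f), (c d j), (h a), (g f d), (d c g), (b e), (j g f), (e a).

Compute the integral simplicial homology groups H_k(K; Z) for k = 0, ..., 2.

Take the total order a < b < c < d < e < f < g < h < i < j on the vertex set. Then K (dimension 2) consists of the simplices:

  0-simplices (10): a, b, c, d, e, f, g, h, i, j
  1-simplices (15): ae, ah, be, bi, cd, cf, cg, cj, df, dg, dj, fg, fj, gj, hi
  2-simplices (5): cdg, cdj, cfj, dfg, fgj

so the chain groups are C_0 ≅ Z^10, C_1 ≅ Z^15, C_2 ≅ Z^5.

The boundary map ∂_1: C_1 → C_0 is given by ∂[p,q] = [q] − [p]. For instance
  ∂fj = j − f.
As a 10×15 matrix over Z this has rank 8, with invariant factors (1,1,1,1,1,1,1,1).

∂_2: C_2 → C_1 sends each 2-simplex [p,q,r] to [q,r] − [p,r] + [p,q]. For instance
  ∂cfj = fj − cj + cf,
  ∂cdj = dj − cj + cd.
The 15×5 boundary matrix has rank 5 and Smith normal form diag(1,1,1,1,1).

Computing H_k = (kernel of ∂_k) / (image of ∂_{k+1}):

  H_0: rank C_0 − rank ∂_1 = 10 − 8 = 2, and the invariant factors of ∂_1 are all 1, so H_0 ≅ Z^2.
  H_1: rank ker ∂_1 − rank ∂_2 = (15 − 8) − 5 = 2, and the invariant factors of ∂_2 are all 1, so H_1 ≅ Z^2.
  H_2: rank ker ∂_2 − rank ∂_3 = (5 − 5) − 0 = 0, and there is no ∂_3, so H_2 ≅ 0.

H_0 = Z^2,  H_1 = Z^2,  H_2 = 0.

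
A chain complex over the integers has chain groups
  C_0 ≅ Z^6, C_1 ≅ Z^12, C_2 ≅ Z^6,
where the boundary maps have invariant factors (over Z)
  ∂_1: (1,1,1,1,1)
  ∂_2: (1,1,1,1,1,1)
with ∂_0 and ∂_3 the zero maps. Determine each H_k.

H_0 = Z,  H_1 = Z,  H_2 = 0.

H_0: b_0 = 6 − 0 − 5 = 1; torsion from ∂_1 factors > 1: none. So H_0 = Z.
H_1: b_1 = 12 − 5 − 6 = 1; torsion from ∂_2 factors > 1: none. So H_1 = Z.
H_2: b_2 = 6 − 6 − 0 = 0; torsion from ∂_3 factors > 1: none. So H_2 = 0.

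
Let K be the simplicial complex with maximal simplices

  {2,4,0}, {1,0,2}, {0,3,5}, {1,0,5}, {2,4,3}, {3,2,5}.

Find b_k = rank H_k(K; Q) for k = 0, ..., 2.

We work with the vertex ordering 0 < 1 < 2 < 3 < 4 < 5. The simplices of K, each written with vertices in increasing order, are:

  0-simplices (6): [0], [1], [2], [3], [4], [5]
  1-simplices (12): [0,1], [0,2], [0,3], [0,4], [0,5], [1,2], [1,5], [2,3], [2,4], [2,5], [3,4], [3,5]
  2-simplices (6): [0,1,2], [0,1,5], [0,2,4], [0,3,5], [2,3,4], [2,3,5]

Hence C_0 ≅ Z^6, C_1 ≅ Z^12, C_2 ≅ Z^6.

∂_1: C_1 → C_0 sends each edge [p,q] (with p < q) to q − p.
This gives a 6×12 integer matrix of rank 5; reducing to Smith normal form yields diagonal entries (1,1,1,1,1).

∂_2: C_2 → C_1 acts by ∂[p,q,r] = [q,r] − [p,r] + [p,q]. For instance
  ∂[2,3,5] = [3,5] − [2,5] + [2,3],
  ∂[0,1,5] = [1,5] − [0,5] + [0,1].
As a 12×6 matrix over Z this has rank 6, with invariant factors (1,1,1,1,1,1).

Reading off H_k = ker ∂_k / im ∂_{k+1}:

  H_0: rank C_0 − rank ∂_1 = 6 − 5 = 1, and the invariant factors of ∂_1 are all 1, so H_0 = Z.
  H_1: rank ker ∂_1 − rank ∂_2 = (12 − 5) − 6 = 1, and the invariant factors of ∂_2 are all 1, so H_1 = Z.
  H_2: rank ker ∂_2 − rank ∂_3 = (6 − 6) − 0 = 0, and there is no ∂_3, so H_2 = 0.

(K is a triangulation of the cylinder S^1 x I.)

Hence the Betti numbers are b_0 = 1, b_1 = 1, b_2 = 0.

b_0 = 1, b_1 = 1, b_2 = 0.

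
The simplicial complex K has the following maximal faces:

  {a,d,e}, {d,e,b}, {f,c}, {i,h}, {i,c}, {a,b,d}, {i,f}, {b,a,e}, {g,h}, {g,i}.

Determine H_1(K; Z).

H_1 ≅ Z^2.

We work with the vertex ordering a < b < c < d < e < f < g < h < i. The simplices of K, each written with vertices in increasing order, are:

  0-simplices (9): a, b, c, d, e, f, g, h, i
  1-simplices (12): ab, ad, ae, bd, be, cf, ci, de, fi, gh, gi, hi
  2-simplices (4): abd, abe, ade, bde

so the chain groups are C_0 ≅ Z^9, C_1 ≅ Z^12, C_2 ≅ Z^4.

∂_1: C_1 → C_0 maps an edge to its endpoints' difference, ∂[p,q] = q − p. For instance
  ∂ad = d − a.
As a 9×12 matrix over Z this has rank 7, with invariant factors (1,1,1,1,1,1,1).

Boundary ∂_2: C_2 → C_1 acts by ∂[p,q,r] = [q,r] − [p,r] + [p,q]. For instance
  ∂ade = de − ae + ad,
  ∂abd = bd − ad + ab.
This gives a 12×4 integer matrix of rank 3; reducing to Smith normal form yields diagonal entries (1,1,1).

Reading off H_k = ker ∂_k / im ∂_{k+1}:

  H_1: rank ker ∂_1 − rank ∂_2 = (12 − 7) − 3 = 2, and the invariant factors of ∂_2 are all 1, so H_1 = Z^2.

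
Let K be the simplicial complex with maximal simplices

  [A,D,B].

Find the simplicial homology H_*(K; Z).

H_0 ≅ Z,  H_1 = 0,  H_2 = 0.

We work with the vertex ordering A < B < D. The simplices of K, each written with vertices in increasing order, are:

  0-simplices (3): A, B, D
  1-simplices (3): AB, AD, BD
  2-simplices (1): ABD

Hence C_0 ≅ Z^3, C_1 ≅ Z^3, C_2 ≅ Z^1.

The boundary map ∂_1: C_1 → C_0 sends each edge [p,q] (with p < q) to q − p. For instance
  ∂AD = D − A.
The resulting 3×3 matrix has rank 2, and its Smith normal form has invariant factors (1,1).

The boundary map ∂_2: C_2 → C_1 maps a triangle to the signed sum of its edges. For instance
  ∂ABD = BD − AD + AB.
The resulting 3×1 matrix has rank 1, and its Smith normal form has invariant factors (1).

Computing H_k = (kernel of ∂_k) / (image of ∂_{k+1}):

  H_0: rank C_0 − rank ∂_1 = 3 − 2 = 1, and the invariant factors of ∂_1 are all 1, so H_0 ≅ Z.
  H_1: rank ker ∂_1 − rank ∂_2 = (3 − 2) − 1 = 0, and the invariant factors of ∂_2 are all 1, so H_1 ≅ 0.
  H_2: rank ker ∂_2 − rank ∂_3 = (1 − 1) − 0 = 0, and there is no ∂_3, so H_2 ≅ 0.

As a check, the Euler characteristic is 3 − 3 + 1 = 1, which agrees with 1 − 0 + 0 = 1.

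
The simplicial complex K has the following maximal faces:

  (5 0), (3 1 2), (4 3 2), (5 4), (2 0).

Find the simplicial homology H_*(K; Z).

Take the total order 0 < 1 < 2 < 3 < 4 < 5 on the vertex set. Then K (dimension 2) consists of the simplices:

  0-simplices (6): [0], [1], [2], [3], [4], [5]
  1-simplices (8): [0,2], [0,5], [1,2], [1,3], [2,3], [2,4], [3,4], [4,5]
  2-simplices (2): [1,2,3], [2,3,4]

Hence C_0 ≅ Z^6, C_1 ≅ Z^8, C_2 ≅ Z^2.

Boundary ∂_1: C_1 → C_0 maps an edge to its endpoints' difference, ∂[p,q] = q − p.
The resulting 6×8 matrix has rank 5, and its Smith normal form has invariant factors (1,1,1,1,1).

The boundary map ∂_2: C_2 → C_1 acts by ∂[p,q,r] = [q,r] − [p,r] + [p,q]. For instance
  ∂[2,3,4] = [3,4] − [2,4] + [2,3],
  ∂[1,2,3] = [2,3] − [1,3] + [1,2].
As a 8×2 matrix over Z this has rank 2, with invariant factors (1,1).

Reading off H_k = ker ∂_k / im ∂_{k+1}:

  H_0: rank C_0 − rank ∂_1 = 6 − 5 = 1, and the invariant factors of ∂_1 are all 1, so H_0 = Z.
  H_1: rank ker ∂_1 − rank ∂_2 = (8 − 5) − 2 = 1, and the invariant factors of ∂_2 are all 1, so H_1 = Z.
  H_2: rank ker ∂_2 − rank ∂_3 = (2 − 2) − 0 = 0, and there is no ∂_3, so H_2 = 0.

H_0 = Z,  H_1 = Z,  H_2 = 0.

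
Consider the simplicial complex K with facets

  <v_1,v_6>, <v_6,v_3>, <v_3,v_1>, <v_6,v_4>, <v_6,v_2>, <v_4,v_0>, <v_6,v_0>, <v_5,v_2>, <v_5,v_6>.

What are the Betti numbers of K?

b_0 = 1, b_1 = 3.

K has 7 vertices, 9 edges.
rank ∂_0 = 0, rank ∂_1 = 6 ⇒ b_0 = 7 − 0 − 6 = 1; all invariant factors of ∂_1 are 1 so no torsion. So H_0 = Z.
rank ∂_1 = 6, rank ∂_2 = 0 ⇒ b_1 = 9 − 6 − 0 = 3. So H_1 = Z^3.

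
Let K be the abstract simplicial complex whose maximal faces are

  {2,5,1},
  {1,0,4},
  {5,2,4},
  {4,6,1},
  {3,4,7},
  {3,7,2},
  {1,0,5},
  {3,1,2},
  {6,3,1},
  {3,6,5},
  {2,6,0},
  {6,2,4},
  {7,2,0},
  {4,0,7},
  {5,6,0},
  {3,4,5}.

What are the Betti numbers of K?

Order the vertices as 0 < 1 < 2 < 3 < 4 < 5 < 6 < 7. Listing each simplex with vertices in this order, K has dimension 2 with simplices:

  0-simplices (8): [0], [1], [2], [3], [4], [5], [6], [7]
  1-simplices (24): (24 of them)
  2-simplices (16): [0,1,4], [0,1,5], [0,2,6], [0,2,7], [0,4,7], [0,5,6], [1,2,3], [1,2,5], [1,3,6], [1,4,6], [2,3,7], [2,4,5], [2,4,6], [3,4,5], [3,4,7], [3,5,6]

so the chain groups are C_0 ≅ Z^8, C_1 ≅ Z^24, C_2 ≅ Z^16.

∂_1: C_1 → C_0 sends each edge [p,q] (with p < q) to q − p. For instance
  ∂[2,3] = [3] − [2].
The resulting 8×24 matrix has rank 7, and its Smith normal form has invariant factors (1,1,1,1,1,1,1).

The boundary map ∂_2: C_2 → C_1 sends each 2-simplex [p,q,r] to [q,r] − [p,r] + [p,q]. For instance
  ∂[2,4,6] = [4,6] − [2,6] + [2,4],
  ∂[0,5,6] = [5,6] − [0,6] + [0,5].
This gives a 24×16 integer matrix of rank 15; reducing to Smith normal form yields diagonal entries (1,1,1,1,1,1,1,1,1,1,1,1,1,1,1).

From H_k ≅ ker(∂_k) / im(∂_{k+1}) we obtain:

  H_0: rank C_0 − rank ∂_1 = 8 − 7 = 1, and the invariant factors of ∂_1 are all 1, so H_0 ≅ Z.
  H_1: rank ker ∂_1 − rank ∂_2 = (24 − 7) − 15 = 2, and the invariant factors of ∂_2 are all 1, so H_1 ≅ Z^2.
  H_2: rank ker ∂_2 − rank ∂_3 = (16 − 15) − 0 = 1, and there is no ∂_3, so H_2 ≅ Z.

Hence the Betti numbers are b_0 = 1, b_1 = 2, b_2 = 1.

b_0 = 1, b_1 = 2, b_2 = 1.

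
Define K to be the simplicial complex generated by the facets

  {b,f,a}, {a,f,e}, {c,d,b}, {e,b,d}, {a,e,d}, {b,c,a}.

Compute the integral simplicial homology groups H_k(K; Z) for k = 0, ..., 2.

We work with the vertex ordering a < b < c < d < e < f. The simplices of K, each written with vertices in increasing order, are:

  0-simplices (6): a, b, c, d, e, f
  1-simplices (12): ab, ac, ad, ae, af, bc, bd, be, bf, cd, de, ef
  2-simplices (6): abc, abf, ade, aef, bcd, bde

giving chain groups C_0 ≅ Z^6, C_1 ≅ Z^12, C_2 ≅ Z^6.

Boundary ∂_1: C_1 → C_0 sends each edge [p,q] (with p < q) to q − p.
As a 6×12 matrix over Z this has rank 5, with invariant factors (1,1,1,1,1).

∂_2: C_2 → C_1 acts by ∂[p,q,r] = [q,r] − [p,r] + [p,q]. For instance
  ∂abc = bc − ac + ab,
  ∂aef = ef − af + ae.
The resulting 12×6 matrix has rank 6, and its Smith normal form has invariant factors (1,1,1,1,1,1).

Reading off H_k = ker ∂_k / im ∂_{k+1}:

  H_0: rank C_0 − rank ∂_1 = 6 − 5 = 1, and the invariant factors of ∂_1 are all 1, so H_0 ≅ Z.
  H_1: rank ker ∂_1 − rank ∂_2 = (12 − 5) − 6 = 1, and the invariant factors of ∂_2 are all 1, so H_1 ≅ Z.
  H_2: rank ker ∂_2 − rank ∂_3 = (6 − 6) − 0 = 0, and there is no ∂_3, so H_2 ≅ 0.

As a check, the Euler characteristic is 6 − 12 + 6 = 0, which agrees with 1 − 1 + 0 = 0.

H_0 = Z,  H_1 = Z,  H_2 = 0.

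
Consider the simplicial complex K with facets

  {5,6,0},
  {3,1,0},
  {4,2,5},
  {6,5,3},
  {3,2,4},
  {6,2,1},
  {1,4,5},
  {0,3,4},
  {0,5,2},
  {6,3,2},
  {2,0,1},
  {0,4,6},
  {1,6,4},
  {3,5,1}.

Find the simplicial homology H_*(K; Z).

Take the total order 0 < 1 < 2 < 3 < 4 < 5 < 6 on the vertex set. Then K (dimension 2) consists of the simplices:

  0-simplices (7): [0], [1], [2], [3], [4], [5], [6]
  1-simplices (21): [0,1], [0,2], [0,3], [0,4], [0,5], [0,6], [1,2], [1,3], [1,4], [1,5], [1,6], [2,3], [2,4], [2,5], [2,6], [3,4], [3,5], [3,6], [4,5], [4,6], [5,6]
  2-simplices (14): [0,1,2], [0,1,3], [0,2,5], [0,3,4], [0,4,6], [0,5,6], [1,2,6], [1,3,5], [1,4,5], [1,4,6], [2,3,4], [2,3,6], [2,4,5], [3,5,6]

giving chain groups C_0 ≅ Z^7, C_1 ≅ Z^21, C_2 ≅ Z^14.

∂_1: C_1 → C_0 maps an edge to its endpoints' difference, ∂[p,q] = q − p. For instance
  ∂[1,4] = [4] − [1].
As a 7×21 matrix over Z this has rank 6, with invariant factors (1,1,1,1,1,1).

Boundary ∂_2: C_2 → C_1 maps a triangle to the signed sum of its edges. For instance
  ∂[0,1,2] = [1,2] − [0,2] + [0,1],
  ∂[1,2,6] = [2,6] − [1,6] + [1,2].
The 21×14 boundary matrix has rank 13 and Smith normal form diag(1,1,1,1,1,1,1,1,1,1,1,1,1).

From H_k ≅ ker(∂_k) / im(∂_{k+1}) we obtain:

  H_0: rank C_0 − rank ∂_1 = 7 − 6 = 1, and the invariant factors of ∂_1 are all 1, so H_0 = Z.
  H_1: rank ker ∂_1 − rank ∂_2 = (21 − 6) − 13 = 2, and the invariant factors of ∂_2 are all 1, so H_1 = Z^2.
  H_2: rank ker ∂_2 − rank ∂_3 = (14 − 13) − 0 = 1, and there is no ∂_3, so H_2 = Z.

(K is a triangulation of the torus T^2.)

H_0 = Z,  H_1 = Z^2,  H_2 = Z.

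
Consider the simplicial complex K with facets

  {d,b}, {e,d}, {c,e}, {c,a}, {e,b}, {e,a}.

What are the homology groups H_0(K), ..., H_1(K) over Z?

K has 5 vertices, 6 edges.
rank ∂_0 = 0, rank ∂_1 = 4 ⇒ b_0 = 5 − 0 − 4 = 1; all invariant factors of ∂_1 are 1 so no torsion. So H_0 ≅ Z.
rank ∂_1 = 4, rank ∂_2 = 0 ⇒ b_1 = 6 − 4 − 0 = 2. So H_1 ≅ Z^2.

H_0 = Z,  H_1 = Z^2.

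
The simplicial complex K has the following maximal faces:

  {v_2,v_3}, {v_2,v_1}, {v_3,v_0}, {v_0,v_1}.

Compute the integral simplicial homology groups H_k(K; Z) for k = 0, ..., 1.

H_0 ≅ Z,  H_1 ≅ Z.

Fix the vertex order v_0 < v_1 < v_2 < v_3 and write every simplex with vertices in increasing order. Then dim K = 1 and the simplices of K are:

  0-simplices (4): [v_0], [v_1], [v_2], [v_3]
  1-simplices (4): [v_0,v_1], [v_0,v_3], [v_1,v_2], [v_2,v_3]

so the chain groups are C_0 ≅ Z^4, C_1 ≅ Z^4.

The boundary map ∂_1: C_1 → C_0 maps an edge to its endpoints' difference, ∂[p,q] = q − p.
This gives a 4×4 integer matrix of rank 3; reducing to Smith normal form yields diagonal entries (1,1,1).

From H_k ≅ ker(∂_k) / im(∂_{k+1}) we obtain:

  H_0: rank C_0 − rank ∂_1 = 4 − 3 = 1, and the invariant factors of ∂_1 are all 1, so H_0 = Z.
  H_1: rank ker ∂_1 − rank ∂_2 = (4 − 3) − 0 = 1, and there is no ∂_2, so H_1 = Z.

(K is a triangulation of the circle S^1.)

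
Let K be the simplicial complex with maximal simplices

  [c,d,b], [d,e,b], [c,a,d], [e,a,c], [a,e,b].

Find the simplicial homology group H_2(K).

H_2 ≅ 0.

We work with the vertex ordering a < b < c < d < e. The simplices of K, each written with vertices in increasing order, are:

  0-simplices (5): a, b, c, d, e
  1-simplices (10): ab, ac, ad, ae, bc, bd, be, cd, ce, de
  2-simplices (5): abe, acd, ace, bcd, bde

so the chain groups are C_0 ≅ Z^5, C_1 ≅ Z^10, C_2 ≅ Z^5.

∂_1: C_1 → C_0 is given by ∂[p,q] = [q] − [p]. For instance
  ∂bd = d − b.
This gives a 5×10 integer matrix of rank 4; reducing to Smith normal form yields diagonal entries (1,1,1,1).

The boundary map ∂_2: C_2 → C_1 acts by ∂[p,q,r] = [q,r] − [p,r] + [p,q]. For instance
  ∂bde = de − be + bd,
  ∂acd = cd − ad + ac.
As a 10×5 matrix over Z this has rank 5, with invariant factors (1,1,1,1,1).

Computing H_k = (kernel of ∂_k) / (image of ∂_{k+1}):

  H_2: rank ker ∂_2 − rank ∂_3 = (5 − 5) − 0 = 0, and there is no ∂_3, so H_2 ≅ 0.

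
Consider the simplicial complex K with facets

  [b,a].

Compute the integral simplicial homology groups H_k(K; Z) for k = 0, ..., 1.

H_0 = Z,  H_1 = 0.

We work with the vertex ordering a < b. The simplices of K, each written with vertices in increasing order, are:

  0-simplices (2): a, b
  1-simplices (1): ab

Hence C_0 ≅ Z^2, C_1 ≅ Z^1.

The boundary map ∂_1: C_1 → C_0 maps an edge to its endpoints' difference, ∂[p,q] = q − p. For instance
  ∂ab = b − a.
This gives a 2×1 integer matrix of rank 1; reducing to Smith normal form yields diagonal entries (1).

Reading off H_k = ker ∂_k / im ∂_{k+1}:

  H_0: rank C_0 − rank ∂_1 = 2 − 1 = 1, and the invariant factors of ∂_1 are all 1, so H_0 ≅ Z.
  H_1: rank ker ∂_1 − rank ∂_2 = (1 − 1) − 0 = 0, and there is no ∂_2, so H_1 ≅ 0.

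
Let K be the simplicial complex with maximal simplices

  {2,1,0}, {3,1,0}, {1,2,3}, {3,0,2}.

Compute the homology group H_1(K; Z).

We work with the vertex ordering 0 < 1 < 2 < 3. The simplices of K, each written with vertices in increasing order, are:

  0-simplices (4): [0], [1], [2], [3]
  1-simplices (6): [0,1], [0,2], [0,3], [1,2], [1,3], [2,3]
  2-simplices (4): [0,1,2], [0,1,3], [0,2,3], [1,2,3]

so the chain groups are C_0 ≅ Z^4, C_1 ≅ Z^6, C_2 ≅ Z^4.

The boundary map ∂_1: C_1 → C_0 sends each edge [p,q] (with p < q) to q − p. For instance
  ∂[1,3] = [3] − [1].
This gives a 4×6 integer matrix of rank 3; reducing to Smith normal form yields diagonal entries (1,1,1).

∂_2: C_2 → C_1 sends each 2-simplex [p,q,r] to [q,r] − [p,r] + [p,q]. For instance
  ∂[1,2,3] = [2,3] − [1,3] + [1,2],
  ∂[0,1,3] = [1,3] − [0,3] + [0,1].
The 6×4 boundary matrix has rank 3 and Smith normal form diag(1,1,1).

Now H_k = ker ∂_k / im ∂_{k+1}, so:

  H_1: rank ker ∂_1 − rank ∂_2 = (6 − 3) − 3 = 0, and the invariant factors of ∂_2 are all 1, so H_1 = 0.

(K is a triangulation of the 2-sphere S^2.)

H_1 = 0.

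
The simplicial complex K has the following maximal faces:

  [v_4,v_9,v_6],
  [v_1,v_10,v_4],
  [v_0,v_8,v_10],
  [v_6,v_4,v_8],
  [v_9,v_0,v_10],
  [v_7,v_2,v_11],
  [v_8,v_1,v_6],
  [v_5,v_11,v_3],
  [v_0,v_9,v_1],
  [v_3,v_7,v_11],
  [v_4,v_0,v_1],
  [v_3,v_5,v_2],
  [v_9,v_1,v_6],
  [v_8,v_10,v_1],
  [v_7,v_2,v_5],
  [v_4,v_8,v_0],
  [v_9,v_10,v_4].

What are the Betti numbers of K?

Fix the vertex order v_0 < v_1 < v_2 < v_3 < v_4 < v_5 < v_6 < v_7 < v_8 < v_9 < v_10 < v_11 and write every simplex with vertices in increasing order. Then dim K = 2 and the simplices of K are:

  0-simplices (12): [v_0], [v_1], [v_2], [v_3], [v_4], [v_5], [v_6], [v_7], [v_8], [v_9], [v_10], [v_11]
  1-simplices (28): (28 of them)
  2-simplices (17): (17 of them)

Hence C_0 ≅ Z^12, C_1 ≅ Z^28, C_2 ≅ Z^17.

Boundary ∂_1: C_1 → C_0 is given by ∂[p,q] = [q] − [p]. For instance
  ∂[v_6,v_8] = [v_8] − [v_6].
As a 12×28 matrix over Z this has rank 10, with invariant factors (1,1,1,1,1,1,1,1,1,1).

Boundary ∂_2: C_2 → C_1 maps a triangle to the signed sum of its edges. For instance
  ∂[v_2,v_7,v_11] = [v_7,v_11] − [v_2,v_11] + [v_2,v_7],
  ∂[v_2,v_3,v_5] = [v_3,v_5] − [v_2,v_5] + [v_2,v_3].
The 28×17 boundary matrix has rank 17 and Smith normal form diag(1,1,1,1,1,1,1,1,1,1,1,1,1,1,1,1,2).

Reading off H_k = ker ∂_k / im ∂_{k+1}:

  H_0: rank C_0 − rank ∂_1 = 12 − 10 = 2, and the invariant factors of ∂_1 are all 1, so H_0 ≅ Z^2.
  H_1: rank ker ∂_1 − rank ∂_2 = (28 − 10) − 17 = 1, and ∂_2 has invariant factor 2 > 1, so H_1 ≅ Z ⊕ Z_2.
  H_2: rank ker ∂_2 − rank ∂_3 = (17 − 17) − 0 = 0, and there is no ∂_3, so H_2 ≅ 0.

As a check, the Euler characteristic is 12 − 28 + 17 = 1, which agrees with 2 − 1 + 0 = 1.
(K is a triangulation of the disjoint union of the real projective plane RP^2 and the Möbius band.)

Hence the Betti numbers are b_0 = 2, b_1 = 1, b_2 = 0.

b_0 = 2, b_1 = 1, b_2 = 0.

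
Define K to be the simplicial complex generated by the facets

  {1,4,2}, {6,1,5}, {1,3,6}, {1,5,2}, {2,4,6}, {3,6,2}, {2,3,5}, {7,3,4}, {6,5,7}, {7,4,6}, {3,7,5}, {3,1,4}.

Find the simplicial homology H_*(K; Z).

H_0 ≅ Z,  H_1 ≅ Z/2,  H_2 = 0.

Take the total order 1 < 2 < 3 < 4 < 5 < 6 < 7 on the vertex set. Then K (dimension 2) consists of the simplices:

  0-simplices (7): [1], [2], [3], [4], [5], [6], [7]
  1-simplices (18): [1,2], [1,3], [1,4], [1,5], [1,6], [2,3], [2,4], [2,5], [2,6], [3,4], [3,5], [3,6], [3,7], [4,6], [4,7], [5,6], [5,7], [6,7]
  2-simplices (12): [1,2,4], [1,2,5], [1,3,4], [1,3,6], [1,5,6], [2,3,5], [2,3,6], [2,4,6], [3,4,7], [3,5,7], [4,6,7], [5,6,7]

Hence C_0 ≅ Z^7, C_1 ≅ Z^18, C_2 ≅ Z^12.

The boundary map ∂_1: C_1 → C_0 is given by ∂[p,q] = [q] − [p]. For instance
  ∂[1,6] = [6] − [1].
As a 7×18 matrix over Z this has rank 6, with invariant factors (1,1,1,1,1,1).

Boundary ∂_2: C_2 → C_1 maps a triangle to the signed sum of its edges. For instance
  ∂[5,6,7] = [6,7] − [5,7] + [5,6],
  ∂[2,3,5] = [3,5] − [2,5] + [2,3].
The resulting 18×12 matrix has rank 12, and its Smith normal form has invariant factors (1,1,1,1,1,1,1,1,1,1,1,2).

Reading off H_k = ker ∂_k / im ∂_{k+1}:

  H_0: rank C_0 − rank ∂_1 = 7 − 6 = 1, and the invariant factors of ∂_1 are all 1, so H_0 ≅ Z.
  H_1: rank ker ∂_1 − rank ∂_2 = (18 − 6) − 12 = 0, and ∂_2 has invariant factor 2 > 1, so H_1 ≅ Z/2.
  H_2: rank ker ∂_2 − rank ∂_3 = (12 − 12) − 0 = 0, and there is no ∂_3, so H_2 ≅ 0.

As a check, the Euler characteristic is 7 − 18 + 12 = 1, which agrees with 1 − 0 + 0 = 1.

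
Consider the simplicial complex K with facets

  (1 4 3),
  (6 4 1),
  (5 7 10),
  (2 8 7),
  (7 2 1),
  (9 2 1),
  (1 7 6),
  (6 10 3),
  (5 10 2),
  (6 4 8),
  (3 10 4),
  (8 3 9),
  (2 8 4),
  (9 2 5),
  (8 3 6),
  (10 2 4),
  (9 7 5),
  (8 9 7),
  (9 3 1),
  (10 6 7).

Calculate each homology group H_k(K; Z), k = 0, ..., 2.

Order the vertices as 1 < 2 < 3 < 4 < 5 < 6 < 7 < 8 < 9 < 10. Listing each simplex with vertices in this order, K has dimension 2 with simplices:

  0-simplices (10): [1], [2], [3], [4], [5], [6], [7], [8], [9], [10]
  1-simplices (30): (30 of them)
  2-simplices (20): (20 of them)

Hence C_0 ≅ Z^10, C_1 ≅ Z^30, C_2 ≅ Z^20.

Boundary ∂_1: C_1 → C_0 maps an edge to its endpoints' difference, ∂[p,q] = q − p.
This gives a 10×30 integer matrix of rank 9; reducing to Smith normal form yields diagonal entries (1,1,1,1,1,1,1,1,1).

Boundary ∂_2: C_2 → C_1 sends each 2-simplex [p,q,r] to [q,r] − [p,r] + [p,q]. For instance
  ∂[7,8,9] = [8,9] − [7,9] + [7,8],
  ∂[3,8,9] = [8,9] − [3,9] + [3,8].
The resulting 30×20 matrix has rank 20, and its Smith normal form has invariant factors (1,1,1,1,1,1,1,1,1,1,1,1,1,1,1,1,1,1,1,2).

From H_k ≅ ker(∂_k) / im(∂_{k+1}) we obtain:

  H_0: rank C_0 − rank ∂_1 = 10 − 9 = 1, and the invariant factors of ∂_1 are all 1, so H_0 ≅ Z.
  H_1: rank ker ∂_1 − rank ∂_2 = (30 − 9) − 20 = 1, and ∂_2 has invariant factor 2 > 1, so H_1 ≅ Z ⊕ Z/2Z.
  H_2: rank ker ∂_2 − rank ∂_3 = (20 − 20) − 0 = 0, and there is no ∂_3, so H_2 ≅ 0.

(K is a triangulation of the Klein bottle.)

H_0 ≅ Z,  H_1 ≅ Z ⊕ Z/2Z,  H_2 = 0.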